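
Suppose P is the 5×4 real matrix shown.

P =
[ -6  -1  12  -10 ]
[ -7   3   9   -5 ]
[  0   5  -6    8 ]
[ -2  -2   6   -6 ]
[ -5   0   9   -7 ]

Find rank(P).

2

Row reduce to echelon form.
R2 ← R2 − (7/6)·R1: [0, 25/6, -5, 20/3]
R4 ← R4 − (1/3)·R1: [0, -5/3, 2, -8/3]
R5 ← R5 − (5/6)·R1: [0, 5/6, -1, 4/3]
R3 ← R3 − (6/5)·R2: [0, 0, 0, 0]
R4 ← R4 + (2/5)·R2: [0, 0, 0, 0]
R5 ← R5 − (1/5)·R2: [0, 0, 0, 0]
Echelon form has 2 nonzero rows, so rank(P) = 2.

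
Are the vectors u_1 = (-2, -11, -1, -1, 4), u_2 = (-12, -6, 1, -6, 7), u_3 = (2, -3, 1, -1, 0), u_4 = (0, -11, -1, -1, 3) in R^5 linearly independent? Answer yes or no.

Form the matrix with these vectors as rows and row reduce.
R2 ← R2 − (6)·R1: [0, 60, 7, 0, -17]
R3 ← R3 + R1: [0, -14, 0, -2, 4]
R3 ← R3 + (7/30)·R2: [0, 0, 49/30, -2, 1/30]
R4 ← R4 + (11/60)·R2: [0, 0, 17/60, -1, -7/60]
R4 ← R4 − (17/98)·R3: [0, 0, 0, -32/49, -6/49]
4 nonzero rows, so the 4 vectors span a space of dimension 4.
Since 4 = 4, the vectors are linearly independent.

yes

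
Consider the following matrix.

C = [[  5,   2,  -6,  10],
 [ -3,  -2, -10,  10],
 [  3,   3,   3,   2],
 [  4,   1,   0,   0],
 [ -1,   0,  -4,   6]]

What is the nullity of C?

1

Row reduce to echelon form.
R2 ← R2 + (3/5)·R1: [0, -4/5, -68/5, 16]
R3 ← R3 − (3/5)·R1: [0, 9/5, 33/5, -4]
R4 ← R4 − (4/5)·R1: [0, -3/5, 24/5, -8]
R5 ← R5 + (1/5)·R1: [0, 2/5, -26/5, 8]
R3 ← R3 + (9/4)·R2: [0, 0, -24, 32]
R4 ← R4 − (3/4)·R2: [0, 0, 15, -20]
R5 ← R5 + (1/2)·R2: [0, 0, -12, 16]
R4 ← R4 + (5/8)·R3: [0, 0, 0, 0]
R5 ← R5 − (1/2)·R3: [0, 0, 0, 0]
3 nonzero rows, so rank(C) = 3.
C has 4 columns; by rank–nullity, nullity = 4 − 3 = 1.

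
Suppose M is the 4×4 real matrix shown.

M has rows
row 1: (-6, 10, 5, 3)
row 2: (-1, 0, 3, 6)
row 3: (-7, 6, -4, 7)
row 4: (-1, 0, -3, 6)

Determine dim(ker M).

Row reduce to echelon form.
R2 ← R2 − (1/6)·R1: [0, -5/3, 13/6, 11/2]
R3 ← R3 − (7/6)·R1: [0, -17/3, -59/6, 7/2]
R4 ← R4 − (1/6)·R1: [0, -5/3, -23/6, 11/2]
R3 ← R3 − (17/5)·R2: [0, 0, -86/5, -76/5]
R4 ← R4 − R2: [0, 0, -6, 0]
R4 ← R4 − (15/43)·R3: [0, 0, 0, 228/43]
4 nonzero rows, so rank(M) = 4.
M has 4 columns; by rank–nullity, nullity = 4 − 4 = 0.

0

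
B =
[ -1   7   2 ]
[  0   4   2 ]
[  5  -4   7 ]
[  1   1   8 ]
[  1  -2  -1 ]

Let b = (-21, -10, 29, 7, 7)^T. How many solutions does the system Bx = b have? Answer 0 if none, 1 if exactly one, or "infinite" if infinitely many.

Row reduce the augmented matrix [B | b].
R3 ← R3 + (5)·R1: [0, 31, 17, -76]
R4 ← R4 + R1: [0, 8, 10, -14]
R5 ← R5 + R1: [0, 5, 1, -14]
R3 ← R3 − (31/4)·R2: [0, 0, 3/2, 3/2]
R4 ← R4 − (2)·R2: [0, 0, 6, 6]
R5 ← R5 − (5/4)·R2: [0, 0, -3/2, -3/2]
R4 ← R4 − (4)·R3: [0, 0, 0, 0]
R5 ← R5 + R3: [0, 0, 0, 0]
The echelon form has 3 nonzero rows, and every pivot lies in the first 3 columns, so rank(B) = rank([B|b]) = 3.
The system is consistent.
rank = 3 = number of unknowns, so the solution is unique.

1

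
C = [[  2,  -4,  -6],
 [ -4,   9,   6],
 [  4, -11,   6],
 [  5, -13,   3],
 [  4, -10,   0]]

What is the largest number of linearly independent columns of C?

Row reduce to echelon form.
R2 ← R2 + (2)·R1: [0, 1, -6]
R3 ← R3 − (2)·R1: [0, -3, 18]
R4 ← R4 − (5/2)·R1: [0, -3, 18]
R5 ← R5 − (2)·R1: [0, -2, 12]
R3 ← R3 + (3)·R2: [0, 0, 0]
R4 ← R4 + (3)·R2: [0, 0, 0]
R5 ← R5 + (2)·R2: [0, 0, 0]
Echelon form has 2 nonzero rows, so rank(C) = 2.
The rank gives the maximum number of linearly independent columns: 2.

2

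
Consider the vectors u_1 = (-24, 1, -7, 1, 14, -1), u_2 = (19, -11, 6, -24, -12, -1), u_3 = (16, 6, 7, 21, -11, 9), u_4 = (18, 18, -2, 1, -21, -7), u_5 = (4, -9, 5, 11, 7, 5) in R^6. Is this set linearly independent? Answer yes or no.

Form the matrix with these vectors as rows and row reduce.
R2 ← R2 + (19/24)·R1: [0, -245/24, 11/24, -557/24, -11/12, -43/24]
R3 ← R3 + (2/3)·R1: [0, 20/3, 7/3, 65/3, -5/3, 25/3]
R4 ← R4 + (3/4)·R1: [0, 75/4, -29/4, 7/4, -21/2, -31/4]
R5 ← R5 + (1/6)·R1: [0, -53/6, 23/6, 67/6, 28/3, 29/6]
R3 ← R3 + (32/49)·R2: [0, 0, 129/49, 319/49, -111/49, 351/49]
R4 ← R4 + (90/49)·R2: [0, 0, -314/49, -2003/49, -597/49, -541/49]
R5 ← R5 − (212/245)·R2: [0, 0, 842/245, 7656/245, 2481/245, 1564/245]
R4 ← R4 + (314/129)·R3: [0, 0, 0, -3229/129, -761/43, 275/43]
R5 ← R5 − (842/645)·R3: [0, 0, 0, 14674/645, 2813/215, -638/215]
R5 ← R5 + (14674/16145)·R4: [0, 0, 0, 0, -48459/16145, 45936/16145]
5 nonzero rows, so the 5 vectors span a space of dimension 5.
Since 5 = 5, the vectors are linearly independent.

yes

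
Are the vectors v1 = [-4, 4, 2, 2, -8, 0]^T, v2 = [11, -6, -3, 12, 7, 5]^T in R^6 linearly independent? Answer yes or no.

Form the matrix with these vectors as rows and row reduce.
R2 ← R2 + (11/4)·R1: [0, 5, 5/2, 35/2, -15, 5]
2 nonzero rows, so the 2 vectors span a space of dimension 2.
Since 2 = 2, the vectors are linearly independent.

yes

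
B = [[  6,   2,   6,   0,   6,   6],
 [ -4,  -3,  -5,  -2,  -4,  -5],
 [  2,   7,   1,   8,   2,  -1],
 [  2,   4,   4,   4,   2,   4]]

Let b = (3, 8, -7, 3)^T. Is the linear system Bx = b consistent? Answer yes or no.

no

Row reduce the augmented matrix [B | b].
R2 ← R2 + (2/3)·R1: [0, -5/3, -1, -2, 0, -1, 10]
R3 ← R3 − (1/3)·R1: [0, 19/3, -1, 8, 0, -3, -8]
R4 ← R4 − (1/3)·R1: [0, 10/3, 2, 4, 0, 2, 2]
R3 ← R3 + (19/5)·R2: [0, 0, -24/5, 2/5, 0, -34/5, 30]
R4 ← R4 + (2)·R2: [0, 0, 0, 0, 0, 0, 22]
The echelon form has 4 nonzero rows; the last pivot sits in the augmented column, so rank(B) = 3 but rank([B|b]) = 4.
Since the ranks differ, the system is inconsistent.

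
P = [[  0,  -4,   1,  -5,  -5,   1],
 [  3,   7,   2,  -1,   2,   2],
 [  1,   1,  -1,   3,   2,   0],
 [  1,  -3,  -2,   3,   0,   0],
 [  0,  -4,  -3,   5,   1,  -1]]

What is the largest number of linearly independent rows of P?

Row reduce to echelon form.
Swap R1 ↔ R2
R3 ← R3 − (1/3)·R1: [0, -4/3, -5/3, 10/3, 4/3, -2/3]
R4 ← R4 − (1/3)·R1: [0, -16/3, -8/3, 10/3, -2/3, -2/3]
R3 ← R3 − (1/3)·R2: [0, 0, -2, 5, 3, -1]
R4 ← R4 − (4/3)·R2: [0, 0, -4, 10, 6, -2]
R5 ← R5 − R2: [0, 0, -4, 10, 6, -2]
R4 ← R4 − (2)·R3: [0, 0, 0, 0, 0, 0]
R5 ← R5 − (2)·R3: [0, 0, 0, 0, 0, 0]
Echelon form has 3 nonzero rows, so rank(P) = 3.
The rank gives the maximum number of linearly independent rows: 3.

3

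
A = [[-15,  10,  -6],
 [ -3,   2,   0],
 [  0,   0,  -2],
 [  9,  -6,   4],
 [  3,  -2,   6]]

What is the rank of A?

2

Row reduce to echelon form.
R2 ← R2 − (1/5)·R1: [0, 0, 6/5]
R4 ← R4 + (3/5)·R1: [0, 0, 2/5]
R5 ← R5 + (1/5)·R1: [0, 0, 24/5]
R3 ← R3 + (5/3)·R2: [0, 0, 0]
R4 ← R4 − (1/3)·R2: [0, 0, 0]
R5 ← R5 − (4)·R2: [0, 0, 0]
Echelon form has 2 nonzero rows, so rank(A) = 2.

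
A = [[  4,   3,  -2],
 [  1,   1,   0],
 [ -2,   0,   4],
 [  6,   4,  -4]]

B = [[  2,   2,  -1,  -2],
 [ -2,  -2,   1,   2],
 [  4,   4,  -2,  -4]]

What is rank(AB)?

1

First compute AB:
[[ -6,  -6,   3,   6],
 [  0,   0,   0,   0],
 [ 12,  12,  -6, -12],
 [-12, -12,   6,  12]]
Now row reduce the product.
R3 ← R3 + (2)·R1: [0, 0, 0, 0]
R4 ← R4 − (2)·R1: [0, 0, 0, 0]
1 nonzero row, so rank(AB) = 1.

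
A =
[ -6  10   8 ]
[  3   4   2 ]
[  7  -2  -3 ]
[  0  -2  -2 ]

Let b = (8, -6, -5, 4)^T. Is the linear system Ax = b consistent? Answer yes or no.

Row reduce the augmented matrix [A | b].
R2 ← R2 + (1/2)·R1: [0, 9, 6, -2]
R3 ← R3 + (7/6)·R1: [0, 29/3, 19/3, 13/3]
R3 ← R3 − (29/27)·R2: [0, 0, -1/9, 175/27]
R4 ← R4 + (2/9)·R2: [0, 0, -2/3, 32/9]
R4 ← R4 − (6)·R3: [0, 0, 0, -106/3]
The echelon form has 4 nonzero rows; the last pivot sits in the augmented column, so rank(A) = 3 but rank([A|b]) = 4.
Since the ranks differ, the system is inconsistent.

no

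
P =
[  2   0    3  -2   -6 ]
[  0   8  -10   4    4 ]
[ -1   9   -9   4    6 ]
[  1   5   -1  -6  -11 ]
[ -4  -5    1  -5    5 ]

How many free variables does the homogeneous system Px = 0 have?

0

Row reduce to echelon form.
R3 ← R3 + (1/2)·R1: [0, 9, -15/2, 3, 3]
R4 ← R4 − (1/2)·R1: [0, 5, -5/2, -5, -8]
R5 ← R5 + (2)·R1: [0, -5, 7, -9, -7]
R3 ← R3 − (9/8)·R2: [0, 0, 15/4, -3/2, -3/2]
R4 ← R4 − (5/8)·R2: [0, 0, 15/4, -15/2, -21/2]
R5 ← R5 + (5/8)·R2: [0, 0, 3/4, -13/2, -9/2]
R4 ← R4 − R3: [0, 0, 0, -6, -9]
R5 ← R5 − (1/5)·R3: [0, 0, 0, -31/5, -21/5]
R5 ← R5 − (31/30)·R4: [0, 0, 0, 0, 51/10]
5 nonzero rows, so rank(P) = 5.
P has 5 columns; by rank–nullity, nullity = 5 − 5 = 0.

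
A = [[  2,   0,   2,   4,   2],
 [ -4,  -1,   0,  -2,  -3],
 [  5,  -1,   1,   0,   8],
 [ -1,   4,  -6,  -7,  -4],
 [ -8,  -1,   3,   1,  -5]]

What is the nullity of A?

1

Row reduce to echelon form.
R2 ← R2 + (2)·R1: [0, -1, 4, 6, 1]
R3 ← R3 − (5/2)·R1: [0, -1, -4, -10, 3]
R4 ← R4 + (1/2)·R1: [0, 4, -5, -5, -3]
R5 ← R5 + (4)·R1: [0, -1, 11, 17, 3]
R3 ← R3 − R2: [0, 0, -8, -16, 2]
R4 ← R4 + (4)·R2: [0, 0, 11, 19, 1]
R5 ← R5 − R2: [0, 0, 7, 11, 2]
R4 ← R4 + (11/8)·R3: [0, 0, 0, -3, 15/4]
R5 ← R5 + (7/8)·R3: [0, 0, 0, -3, 15/4]
R5 ← R5 − R4: [0, 0, 0, 0, 0]
4 nonzero rows, so rank(A) = 4.
A has 5 columns; by rank–nullity, nullity = 5 − 4 = 1.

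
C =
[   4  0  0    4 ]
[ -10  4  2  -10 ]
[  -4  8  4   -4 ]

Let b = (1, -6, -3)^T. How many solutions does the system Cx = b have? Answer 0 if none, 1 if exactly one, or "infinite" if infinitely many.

0

Row reduce the augmented matrix [C | b].
R2 ← R2 + (5/2)·R1: [0, 4, 2, 0, -7/2]
R3 ← R3 + R1: [0, 8, 4, 0, -2]
R3 ← R3 − (2)·R2: [0, 0, 0, 0, 5]
The echelon form has 3 nonzero rows; the last pivot sits in the augmented column, so rank(C) = 2 but rank([C|b]) = 3.
Since the ranks differ, the system is inconsistent.
It has no solutions.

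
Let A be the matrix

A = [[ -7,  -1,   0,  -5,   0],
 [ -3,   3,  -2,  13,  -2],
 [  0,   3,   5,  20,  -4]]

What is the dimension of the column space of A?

Row reduce to echelon form.
R2 ← R2 − (3/7)·R1: [0, 24/7, -2, 106/7, -2]
R3 ← R3 − (7/8)·R2: [0, 0, 27/4, 27/4, -9/4]
Echelon form has 3 nonzero rows, so rank(A) = 3.
The column space has dimension equal to the rank: 3.

3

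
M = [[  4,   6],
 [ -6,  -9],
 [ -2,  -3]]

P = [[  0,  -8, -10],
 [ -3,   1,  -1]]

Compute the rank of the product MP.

1

First compute MP:
[[-18, -26, -46],
 [ 27,  39,  69],
 [  9,  13,  23]]
Now row reduce the product.
R2 ← R2 + (3/2)·R1: [0, 0, 0]
R3 ← R3 + (1/2)·R1: [0, 0, 0]
1 nonzero row, so rank(MP) = 1.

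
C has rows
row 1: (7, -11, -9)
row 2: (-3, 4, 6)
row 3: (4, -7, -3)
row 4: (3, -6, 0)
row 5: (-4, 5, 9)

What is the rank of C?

2

Row reduce to echelon form.
R2 ← R2 + (3/7)·R1: [0, -5/7, 15/7]
R3 ← R3 − (4/7)·R1: [0, -5/7, 15/7]
R4 ← R4 − (3/7)·R1: [0, -9/7, 27/7]
R5 ← R5 + (4/7)·R1: [0, -9/7, 27/7]
R3 ← R3 − R2: [0, 0, 0]
R4 ← R4 − (9/5)·R2: [0, 0, 0]
R5 ← R5 − (9/5)·R2: [0, 0, 0]
Echelon form has 2 nonzero rows, so rank(C) = 2.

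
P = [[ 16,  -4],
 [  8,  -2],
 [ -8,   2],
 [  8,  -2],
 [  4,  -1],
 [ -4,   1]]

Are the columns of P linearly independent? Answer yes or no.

no

Row reduce P to echelon form.
R2 ← R2 − (1/2)·R1: [0, 0]
R3 ← R3 + (1/2)·R1: [0, 0]
R4 ← R4 − (1/2)·R1: [0, 0]
R5 ← R5 − (1/4)·R1: [0, 0]
R6 ← R6 + (1/4)·R1: [0, 0]
1 pivot among 2 columns.
Only 1 < 2 pivot columns, so the columns are linearly dependent.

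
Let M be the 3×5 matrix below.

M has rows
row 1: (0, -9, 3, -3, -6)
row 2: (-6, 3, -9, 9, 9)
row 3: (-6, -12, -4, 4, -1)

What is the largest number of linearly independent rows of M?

2

Row reduce to echelon form.
Swap R1 ↔ R2
R3 ← R3 − R1: [0, -15, 5, -5, -10]
R3 ← R3 − (5/3)·R2: [0, 0, 0, 0, 0]
Echelon form has 2 nonzero rows, so rank(M) = 2.
The rank gives the maximum number of linearly independent rows: 2.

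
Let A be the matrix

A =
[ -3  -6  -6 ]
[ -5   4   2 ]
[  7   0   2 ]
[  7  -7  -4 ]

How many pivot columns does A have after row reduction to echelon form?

Row reduce to echelon form.
R2 ← R2 − (5/3)·R1: [0, 14, 12]
R3 ← R3 + (7/3)·R1: [0, -14, -12]
R4 ← R4 + (7/3)·R1: [0, -21, -18]
R3 ← R3 + R2: [0, 0, 0]
R4 ← R4 + (3/2)·R2: [0, 0, 0]
Echelon form has 2 nonzero rows, so rank(A) = 2.
Each nonzero row contributes one pivot column: 2 pivot columns.

2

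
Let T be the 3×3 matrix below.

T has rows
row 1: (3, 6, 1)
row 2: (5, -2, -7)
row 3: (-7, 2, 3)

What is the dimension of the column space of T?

3

Row reduce to echelon form.
R2 ← R2 − (5/3)·R1: [0, -12, -26/3]
R3 ← R3 + (7/3)·R1: [0, 16, 16/3]
R3 ← R3 + (4/3)·R2: [0, 0, -56/9]
Echelon form has 3 nonzero rows, so rank(T) = 3.
The column space has dimension equal to the rank: 3.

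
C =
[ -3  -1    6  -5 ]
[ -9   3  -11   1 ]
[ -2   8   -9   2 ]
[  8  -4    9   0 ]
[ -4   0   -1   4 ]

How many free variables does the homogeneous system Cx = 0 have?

0

Row reduce to echelon form.
R2 ← R2 − (3)·R1: [0, 6, -29, 16]
R3 ← R3 − (2/3)·R1: [0, 26/3, -13, 16/3]
R4 ← R4 + (8/3)·R1: [0, -20/3, 25, -40/3]
R5 ← R5 − (4/3)·R1: [0, 4/3, -9, 32/3]
R3 ← R3 − (13/9)·R2: [0, 0, 260/9, -160/9]
R4 ← R4 + (10/9)·R2: [0, 0, -65/9, 40/9]
R5 ← R5 − (2/9)·R2: [0, 0, -23/9, 64/9]
R4 ← R4 + (1/4)·R3: [0, 0, 0, 0]
R5 ← R5 + (23/260)·R3: [0, 0, 0, 72/13]
Swap R4 ↔ R5
4 nonzero rows, so rank(C) = 4.
C has 4 columns; by rank–nullity, nullity = 4 − 4 = 0.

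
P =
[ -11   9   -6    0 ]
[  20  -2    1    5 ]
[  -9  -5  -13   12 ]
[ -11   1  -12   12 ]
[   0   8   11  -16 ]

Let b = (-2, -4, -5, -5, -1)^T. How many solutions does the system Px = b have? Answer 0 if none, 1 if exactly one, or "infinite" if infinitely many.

0

Row reduce the augmented matrix [P | b].
R2 ← R2 + (20/11)·R1: [0, 158/11, -109/11, 5, -84/11]
R3 ← R3 − (9/11)·R1: [0, -136/11, -89/11, 12, -37/11]
R4 ← R4 − R1: [0, -8, -6, 12, -3]
R3 ← R3 + (68/79)·R2: [0, 0, -1313/79, 1288/79, -785/79]
R4 ← R4 + (44/79)·R2: [0, 0, -910/79, 1168/79, -573/79]
R5 ← R5 − (44/79)·R2: [0, 0, 1305/79, -1484/79, 257/79]
R4 ← R4 − (70/101)·R3: [0, 0, 0, 352/101, -37/101]
R5 ← R5 + (1305/1313)·R3: [0, 0, 0, -3388/1313, -8696/1313]
R5 ← R5 + (77/104)·R4: [0, 0, 0, 0, -717/104]
The echelon form has 5 nonzero rows; the last pivot sits in the augmented column, so rank(P) = 4 but rank([P|b]) = 5.
Since the ranks differ, the system is inconsistent.
It has no solutions.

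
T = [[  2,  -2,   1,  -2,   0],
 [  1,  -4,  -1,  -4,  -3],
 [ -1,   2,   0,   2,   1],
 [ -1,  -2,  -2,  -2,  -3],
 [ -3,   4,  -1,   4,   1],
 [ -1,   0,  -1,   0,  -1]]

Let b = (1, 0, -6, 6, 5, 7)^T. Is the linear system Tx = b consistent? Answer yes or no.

Row reduce the augmented matrix [T | b].
R2 ← R2 − (1/2)·R1: [0, -3, -3/2, -3, -3, -1/2]
R3 ← R3 + (1/2)·R1: [0, 1, 1/2, 1, 1, -11/2]
R4 ← R4 + (1/2)·R1: [0, -3, -3/2, -3, -3, 13/2]
R5 ← R5 + (3/2)·R1: [0, 1, 1/2, 1, 1, 13/2]
R6 ← R6 + (1/2)·R1: [0, -1, -1/2, -1, -1, 15/2]
R3 ← R3 + (1/3)·R2: [0, 0, 0, 0, 0, -17/3]
R4 ← R4 − R2: [0, 0, 0, 0, 0, 7]
R5 ← R5 + (1/3)·R2: [0, 0, 0, 0, 0, 19/3]
R6 ← R6 − (1/3)·R2: [0, 0, 0, 0, 0, 23/3]
R4 ← R4 + (21/17)·R3: [0, 0, 0, 0, 0, 0]
R5 ← R5 + (19/17)·R3: [0, 0, 0, 0, 0, 0]
R6 ← R6 + (23/17)·R3: [0, 0, 0, 0, 0, 0]
The echelon form has 3 nonzero rows; the last pivot sits in the augmented column, so rank(T) = 2 but rank([T|b]) = 3.
Since the ranks differ, the system is inconsistent.

no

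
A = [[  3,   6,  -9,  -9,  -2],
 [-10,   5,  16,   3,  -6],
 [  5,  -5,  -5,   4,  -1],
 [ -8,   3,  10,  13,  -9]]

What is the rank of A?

4

Row reduce to echelon form.
R2 ← R2 + (10/3)·R1: [0, 25, -14, -27, -38/3]
R3 ← R3 − (5/3)·R1: [0, -15, 10, 19, 7/3]
R4 ← R4 + (8/3)·R1: [0, 19, -14, -11, -43/3]
R3 ← R3 + (3/5)·R2: [0, 0, 8/5, 14/5, -79/15]
R4 ← R4 − (19/25)·R2: [0, 0, -84/25, 238/25, -353/75]
R4 ← R4 + (21/10)·R3: [0, 0, 0, 77/5, -473/30]
Echelon form has 4 nonzero rows, so rank(A) = 4.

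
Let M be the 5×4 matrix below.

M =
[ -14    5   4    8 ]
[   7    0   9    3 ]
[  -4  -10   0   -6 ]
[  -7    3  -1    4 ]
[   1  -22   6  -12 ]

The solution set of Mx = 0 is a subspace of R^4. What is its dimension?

0

Row reduce to echelon form.
R2 ← R2 + (1/2)·R1: [0, 5/2, 11, 7]
R3 ← R3 − (2/7)·R1: [0, -80/7, -8/7, -58/7]
R4 ← R4 − (1/2)·R1: [0, 1/2, -3, 0]
R5 ← R5 + (1/14)·R1: [0, -303/14, 44/7, -80/7]
R3 ← R3 + (32/7)·R2: [0, 0, 344/7, 166/7]
R4 ← R4 − (1/5)·R2: [0, 0, -26/5, -7/5]
R5 ← R5 + (303/35)·R2: [0, 0, 3553/35, 1721/35]
R4 ← R4 + (91/860)·R3: [0, 0, 0, 477/430]
R5 ← R5 − (3553/1720)·R3: [0, 0, 0, 159/860]
R5 ← R5 − (1/6)·R4: [0, 0, 0, 0]
4 nonzero rows, so rank(M) = 4.
M has 4 columns; by rank–nullity, nullity = 4 − 4 = 0.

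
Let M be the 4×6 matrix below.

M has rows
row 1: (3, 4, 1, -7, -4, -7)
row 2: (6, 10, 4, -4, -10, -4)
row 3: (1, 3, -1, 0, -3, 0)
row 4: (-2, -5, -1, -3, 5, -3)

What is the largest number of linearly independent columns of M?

Row reduce to echelon form.
R2 ← R2 − (2)·R1: [0, 2, 2, 10, -2, 10]
R3 ← R3 − (1/3)·R1: [0, 5/3, -4/3, 7/3, -5/3, 7/3]
R4 ← R4 + (2/3)·R1: [0, -7/3, -1/3, -23/3, 7/3, -23/3]
R3 ← R3 − (5/6)·R2: [0, 0, -3, -6, 0, -6]
R4 ← R4 + (7/6)·R2: [0, 0, 2, 4, 0, 4]
R4 ← R4 + (2/3)·R3: [0, 0, 0, 0, 0, 0]
Echelon form has 3 nonzero rows, so rank(M) = 3.
The rank gives the maximum number of linearly independent columns: 3.

3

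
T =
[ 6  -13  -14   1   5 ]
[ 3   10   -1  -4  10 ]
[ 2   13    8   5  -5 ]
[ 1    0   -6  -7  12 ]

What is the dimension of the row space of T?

Row reduce to echelon form.
R2 ← R2 − (1/2)·R1: [0, 33/2, 6, -9/2, 15/2]
R3 ← R3 − (1/3)·R1: [0, 52/3, 38/3, 14/3, -20/3]
R4 ← R4 − (1/6)·R1: [0, 13/6, -11/3, -43/6, 67/6]
R3 ← R3 − (104/99)·R2: [0, 0, 70/11, 310/33, -160/11]
R4 ← R4 − (13/99)·R2: [0, 0, -49/11, -217/33, 112/11]
R4 ← R4 + (7/10)·R3: [0, 0, 0, 0, 0]
Echelon form has 3 nonzero rows, so rank(T) = 3.
The row space has dimension equal to the rank: 3.

3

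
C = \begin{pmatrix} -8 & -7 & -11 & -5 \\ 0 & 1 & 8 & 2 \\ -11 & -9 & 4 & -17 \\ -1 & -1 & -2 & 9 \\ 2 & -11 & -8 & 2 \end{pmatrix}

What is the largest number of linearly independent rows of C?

4

Row reduce to echelon form.
R3 ← R3 − (11/8)·R1: [0, 5/8, 153/8, -81/8]
R4 ← R4 − (1/8)·R1: [0, -1/8, -5/8, 77/8]
R5 ← R5 + (1/4)·R1: [0, -51/4, -43/4, 3/4]
R3 ← R3 − (5/8)·R2: [0, 0, 113/8, -91/8]
R4 ← R4 + (1/8)·R2: [0, 0, 3/8, 79/8]
R5 ← R5 + (51/4)·R2: [0, 0, 365/4, 105/4]
R4 ← R4 − (3/113)·R3: [0, 0, 0, 1150/113]
R5 ← R5 − (730/113)·R3: [0, 0, 0, 11270/113]
R5 ← R5 − (49/5)·R4: [0, 0, 0, 0]
Echelon form has 4 nonzero rows, so rank(C) = 4.
The rank gives the maximum number of linearly independent rows: 4.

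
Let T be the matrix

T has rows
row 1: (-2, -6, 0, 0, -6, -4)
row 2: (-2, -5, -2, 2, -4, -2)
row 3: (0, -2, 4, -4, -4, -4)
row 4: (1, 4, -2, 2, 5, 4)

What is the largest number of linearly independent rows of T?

2

Row reduce to echelon form.
R2 ← R2 − R1: [0, 1, -2, 2, 2, 2]
R4 ← R4 + (1/2)·R1: [0, 1, -2, 2, 2, 2]
R3 ← R3 + (2)·R2: [0, 0, 0, 0, 0, 0]
R4 ← R4 − R2: [0, 0, 0, 0, 0, 0]
Echelon form has 2 nonzero rows, so rank(T) = 2.
The rank gives the maximum number of linearly independent rows: 2.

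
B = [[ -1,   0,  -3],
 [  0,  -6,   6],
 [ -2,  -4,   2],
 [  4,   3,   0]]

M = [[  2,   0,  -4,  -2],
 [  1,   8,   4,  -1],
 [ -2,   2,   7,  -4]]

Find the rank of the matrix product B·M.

3

First compute BM:
[[  4,  -6, -17,  14],
 [-18, -36,  18, -18],
 [-12, -28,   6,   0],
 [ 11,  24,  -4, -11]]
Now row reduce the product.
R2 ← R2 + (9/2)·R1: [0, -63, -117/2, 45]
R3 ← R3 + (3)·R1: [0, -46, -45, 42]
R4 ← R4 − (11/4)·R1: [0, 81/2, 171/4, -99/2]
R3 ← R3 − (46/63)·R2: [0, 0, -16/7, 64/7]
R4 ← R4 + (9/14)·R2: [0, 0, 36/7, -144/7]
R4 ← R4 + (9/4)·R3: [0, 0, 0, 0]
3 nonzero rows, so rank(BM) = 3.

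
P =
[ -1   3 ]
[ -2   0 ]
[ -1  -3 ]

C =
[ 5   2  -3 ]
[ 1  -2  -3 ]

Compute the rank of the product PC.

2

First compute PC:
[[ -2,  -8,  -6],
 [-10,  -4,   6],
 [ -8,   4,  12]]
Now row reduce the product.
R2 ← R2 − (5)·R1: [0, 36, 36]
R3 ← R3 − (4)·R1: [0, 36, 36]
R3 ← R3 − R2: [0, 0, 0]
2 nonzero rows, so rank(PC) = 2.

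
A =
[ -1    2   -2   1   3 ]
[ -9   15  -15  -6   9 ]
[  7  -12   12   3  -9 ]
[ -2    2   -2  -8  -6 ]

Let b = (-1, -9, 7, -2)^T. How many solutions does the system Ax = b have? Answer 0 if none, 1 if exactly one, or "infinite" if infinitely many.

Row reduce the augmented matrix [A | b].
R2 ← R2 − (9)·R1: [0, -3, 3, -15, -18, 0]
R3 ← R3 + (7)·R1: [0, 2, -2, 10, 12, 0]
R4 ← R4 − (2)·R1: [0, -2, 2, -10, -12, 0]
R3 ← R3 + (2/3)·R2: [0, 0, 0, 0, 0, 0]
R4 ← R4 − (2/3)·R2: [0, 0, 0, 0, 0, 0]
The echelon form has 2 nonzero rows, and every pivot lies in the first 5 columns, so rank(A) = rank([A|b]) = 2.
The system is consistent.
rank = 2 < 5 unknowns, so there are infinitely many solutions.

infinite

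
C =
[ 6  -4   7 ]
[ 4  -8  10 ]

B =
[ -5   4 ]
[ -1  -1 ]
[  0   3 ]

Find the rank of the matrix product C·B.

2

First compute CB:
[[-26,  49],
 [-12,  54]]
Now row reduce the product.
R2 ← R2 − (6/13)·R1: [0, 408/13]
2 nonzero rows, so rank(CB) = 2.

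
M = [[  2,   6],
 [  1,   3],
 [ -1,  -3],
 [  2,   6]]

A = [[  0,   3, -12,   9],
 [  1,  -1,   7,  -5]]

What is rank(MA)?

1

First compute MA:
[[  6,   0,  18, -12],
 [  3,   0,   9,  -6],
 [ -3,   0,  -9,   6],
 [  6,   0,  18, -12]]
Now row reduce the product.
R2 ← R2 − (1/2)·R1: [0, 0, 0, 0]
R3 ← R3 + (1/2)·R1: [0, 0, 0, 0]
R4 ← R4 − R1: [0, 0, 0, 0]
1 nonzero row, so rank(MA) = 1.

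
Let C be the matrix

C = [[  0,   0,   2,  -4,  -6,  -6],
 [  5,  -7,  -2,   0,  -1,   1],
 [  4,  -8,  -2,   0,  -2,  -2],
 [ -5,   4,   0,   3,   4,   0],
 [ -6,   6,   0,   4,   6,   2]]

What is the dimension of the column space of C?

Row reduce to echelon form.
Swap R1 ↔ R2
R3 ← R3 − (4/5)·R1: [0, -12/5, -2/5, 0, -6/5, -14/5]
R4 ← R4 + R1: [0, -3, -2, 3, 3, 1]
R5 ← R5 + (6/5)·R1: [0, -12/5, -12/5, 4, 24/5, 16/5]
Swap R2 ↔ R3
R4 ← R4 − (5/4)·R2: [0, 0, -3/2, 3, 9/2, 9/2]
R5 ← R5 − R2: [0, 0, -2, 4, 6, 6]
R4 ← R4 + (3/4)·R3: [0, 0, 0, 0, 0, 0]
R5 ← R5 + R3: [0, 0, 0, 0, 0, 0]
Echelon form has 3 nonzero rows, so rank(C) = 3.
The column space has dimension equal to the rank: 3.

3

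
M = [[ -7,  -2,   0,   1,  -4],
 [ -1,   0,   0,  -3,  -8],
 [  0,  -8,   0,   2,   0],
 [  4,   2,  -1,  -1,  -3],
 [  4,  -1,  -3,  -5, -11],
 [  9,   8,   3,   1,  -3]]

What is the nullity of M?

Row reduce to echelon form.
R2 ← R2 − (1/7)·R1: [0, 2/7, 0, -22/7, -52/7]
R4 ← R4 + (4/7)·R1: [0, 6/7, -1, -3/7, -37/7]
R5 ← R5 + (4/7)·R1: [0, -15/7, -3, -31/7, -93/7]
R6 ← R6 + (9/7)·R1: [0, 38/7, 3, 16/7, -57/7]
R3 ← R3 + (28)·R2: [0, 0, 0, -86, -208]
R4 ← R4 − (3)·R2: [0, 0, -1, 9, 17]
R5 ← R5 + (15/2)·R2: [0, 0, -3, -28, -69]
R6 ← R6 − (19)·R2: [0, 0, 3, 62, 133]
Swap R3 ↔ R4
R5 ← R5 − (3)·R3: [0, 0, 0, -55, -120]
R6 ← R6 + (3)·R3: [0, 0, 0, 89, 184]
R5 ← R5 − (55/86)·R4: [0, 0, 0, 0, 560/43]
R6 ← R6 + (89/86)·R4: [0, 0, 0, 0, -1344/43]
R6 ← R6 + (12/5)·R5: [0, 0, 0, 0, 0]
5 nonzero rows, so rank(M) = 5.
M has 5 columns; by rank–nullity, nullity = 5 − 5 = 0.

0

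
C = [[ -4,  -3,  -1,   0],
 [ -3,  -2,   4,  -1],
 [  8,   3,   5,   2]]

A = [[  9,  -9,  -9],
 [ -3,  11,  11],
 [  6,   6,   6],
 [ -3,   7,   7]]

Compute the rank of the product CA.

First compute CA:
[[-33,  -3,  -3],
 [  6,  22,  22],
 [ 87,   5,   5]]
Now row reduce the product.
R2 ← R2 + (2/11)·R1: [0, 236/11, 236/11]
R3 ← R3 + (29/11)·R1: [0, -32/11, -32/11]
R3 ← R3 + (8/59)·R2: [0, 0, 0]
2 nonzero rows, so rank(CA) = 2.

2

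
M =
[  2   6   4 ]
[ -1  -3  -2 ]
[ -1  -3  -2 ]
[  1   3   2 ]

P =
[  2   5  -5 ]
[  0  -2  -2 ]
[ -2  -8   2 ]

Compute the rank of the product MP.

First compute MP:
[[ -4, -34, -14],
 [  2,  17,   7],
 [  2,  17,   7],
 [ -2, -17,  -7]]
Now row reduce the product.
R2 ← R2 + (1/2)·R1: [0, 0, 0]
R3 ← R3 + (1/2)·R1: [0, 0, 0]
R4 ← R4 − (1/2)·R1: [0, 0, 0]
1 nonzero row, so rank(MP) = 1.

1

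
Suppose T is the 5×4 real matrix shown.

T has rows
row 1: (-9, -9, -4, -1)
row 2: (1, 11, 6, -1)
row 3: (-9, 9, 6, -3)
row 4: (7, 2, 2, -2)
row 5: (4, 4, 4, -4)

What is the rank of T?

3

Row reduce to echelon form.
R2 ← R2 + (1/9)·R1: [0, 10, 50/9, -10/9]
R3 ← R3 − R1: [0, 18, 10, -2]
R4 ← R4 + (7/9)·R1: [0, -5, -10/9, -25/9]
R5 ← R5 + (4/9)·R1: [0, 0, 20/9, -40/9]
R3 ← R3 − (9/5)·R2: [0, 0, 0, 0]
R4 ← R4 + (1/2)·R2: [0, 0, 5/3, -10/3]
Swap R3 ↔ R4
R5 ← R5 − (4/3)·R3: [0, 0, 0, 0]
Echelon form has 3 nonzero rows, so rank(T) = 3.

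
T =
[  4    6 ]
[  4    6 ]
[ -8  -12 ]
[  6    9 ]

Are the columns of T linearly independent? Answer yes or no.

no

Row reduce T to echelon form.
R2 ← R2 − R1: [0, 0]
R3 ← R3 + (2)·R1: [0, 0]
R4 ← R4 − (3/2)·R1: [0, 0]
1 pivot among 2 columns.
Only 1 < 2 pivot columns, so the columns are linearly dependent.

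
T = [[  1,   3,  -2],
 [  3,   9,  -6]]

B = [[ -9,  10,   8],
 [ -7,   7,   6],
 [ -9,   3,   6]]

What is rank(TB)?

1

First compute TB:
[[-12,  25,  14],
 [-36,  75,  42]]
Now row reduce the product.
R2 ← R2 − (3)·R1: [0, 0, 0]
1 nonzero row, so rank(TB) = 1.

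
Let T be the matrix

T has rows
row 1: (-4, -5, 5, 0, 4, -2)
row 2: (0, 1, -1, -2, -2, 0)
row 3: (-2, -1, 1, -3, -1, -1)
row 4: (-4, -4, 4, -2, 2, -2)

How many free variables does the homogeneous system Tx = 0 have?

Row reduce to echelon form.
R3 ← R3 − (1/2)·R1: [0, 3/2, -3/2, -3, -3, 0]
R4 ← R4 − R1: [0, 1, -1, -2, -2, 0]
R3 ← R3 − (3/2)·R2: [0, 0, 0, 0, 0, 0]
R4 ← R4 − R2: [0, 0, 0, 0, 0, 0]
2 nonzero rows, so rank(T) = 2.
T has 6 columns; by rank–nullity, nullity = 6 − 2 = 4.

4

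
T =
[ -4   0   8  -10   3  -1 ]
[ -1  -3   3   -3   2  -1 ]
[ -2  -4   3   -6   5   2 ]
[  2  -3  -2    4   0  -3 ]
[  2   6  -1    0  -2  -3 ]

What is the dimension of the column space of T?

5

Row reduce to echelon form.
R2 ← R2 − (1/4)·R1: [0, -3, 1, -1/2, 5/4, -3/4]
R3 ← R3 − (1/2)·R1: [0, -4, -1, -1, 7/2, 5/2]
R4 ← R4 + (1/2)·R1: [0, -3, 2, -1, 3/2, -7/2]
R5 ← R5 + (1/2)·R1: [0, 6, 3, -5, -1/2, -7/2]
R3 ← R3 − (4/3)·R2: [0, 0, -7/3, -1/3, 11/6, 7/2]
R4 ← R4 − R2: [0, 0, 1, -1/2, 1/4, -11/4]
R5 ← R5 + (2)·R2: [0, 0, 5, -6, 2, -5]
R4 ← R4 + (3/7)·R3: [0, 0, 0, -9/14, 29/28, -5/4]
R5 ← R5 + (15/7)·R3: [0, 0, 0, -47/7, 83/14, 5/2]
R5 ← R5 − (94/9)·R4: [0, 0, 0, 0, -44/9, 140/9]
Echelon form has 5 nonzero rows, so rank(T) = 5.
The column space has dimension equal to the rank: 5.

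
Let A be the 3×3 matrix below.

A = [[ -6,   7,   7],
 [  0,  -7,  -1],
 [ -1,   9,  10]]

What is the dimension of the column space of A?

3

Row reduce to echelon form.
R3 ← R3 − (1/6)·R1: [0, 47/6, 53/6]
R3 ← R3 + (47/42)·R2: [0, 0, 54/7]
Echelon form has 3 nonzero rows, so rank(A) = 3.
The column space has dimension equal to the rank: 3.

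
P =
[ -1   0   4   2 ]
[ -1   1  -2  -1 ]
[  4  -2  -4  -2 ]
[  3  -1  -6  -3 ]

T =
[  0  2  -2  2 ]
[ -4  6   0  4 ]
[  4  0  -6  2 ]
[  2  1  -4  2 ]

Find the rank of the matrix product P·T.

2

First compute PT:
[[ 20,   0, -30,  10],
 [-14,   3,  18,  -4],
 [-12,  -6,  24, -12],
 [-26,  -3,  42, -16]]
Now row reduce the product.
R2 ← R2 + (7/10)·R1: [0, 3, -3, 3]
R3 ← R3 + (3/5)·R1: [0, -6, 6, -6]
R4 ← R4 + (13/10)·R1: [0, -3, 3, -3]
R3 ← R3 + (2)·R2: [0, 0, 0, 0]
R4 ← R4 + R2: [0, 0, 0, 0]
2 nonzero rows, so rank(PT) = 2.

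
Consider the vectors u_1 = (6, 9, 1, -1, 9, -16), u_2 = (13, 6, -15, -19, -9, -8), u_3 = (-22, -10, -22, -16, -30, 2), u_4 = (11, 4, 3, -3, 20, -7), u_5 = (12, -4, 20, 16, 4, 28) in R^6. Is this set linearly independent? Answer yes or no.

yes

Form the matrix with these vectors as rows and row reduce.
R2 ← R2 − (13/6)·R1: [0, -27/2, -103/6, -101/6, -57/2, 80/3]
R3 ← R3 + (11/3)·R1: [0, 23, -55/3, -59/3, 3, -170/3]
R4 ← R4 − (11/6)·R1: [0, -25/2, 7/6, -7/6, 7/2, 67/3]
R5 ← R5 − (2)·R1: [0, -22, 18, 18, -14, 60]
R3 ← R3 + (46/27)·R2: [0, 0, -3854/81, -3916/81, -410/9, -910/81]
R4 ← R4 − (25/27)·R2: [0, 0, 1382/81, 1168/81, 269/9, -191/81]
R5 ← R5 − (44/27)·R2: [0, 0, 3724/81, 3680/81, 292/9, 1340/81]
R4 ← R4 + (691/1927)·R3: [0, 0, 0, -5620/1927, 637/47, -12307/1927]
R5 ← R5 + (1862/1927)·R3: [0, 0, 0, -2472/1927, -544/47, 10960/1927]
R5 ← R5 − (618/1405)·R4: [0, 0, 0, 0, -24638/1405, 11938/1405]
5 nonzero rows, so the 5 vectors span a space of dimension 5.
Since 5 = 5, the vectors are linearly independent.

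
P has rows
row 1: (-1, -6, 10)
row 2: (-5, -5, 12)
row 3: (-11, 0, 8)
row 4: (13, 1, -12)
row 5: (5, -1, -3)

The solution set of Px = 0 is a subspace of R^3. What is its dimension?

Row reduce to echelon form.
R2 ← R2 − (5)·R1: [0, 25, -38]
R3 ← R3 − (11)·R1: [0, 66, -102]
R4 ← R4 + (13)·R1: [0, -77, 118]
R5 ← R5 + (5)·R1: [0, -31, 47]
R3 ← R3 − (66/25)·R2: [0, 0, -42/25]
R4 ← R4 + (77/25)·R2: [0, 0, 24/25]
R5 ← R5 + (31/25)·R2: [0, 0, -3/25]
R4 ← R4 + (4/7)·R3: [0, 0, 0]
R5 ← R5 − (1/14)·R3: [0, 0, 0]
3 nonzero rows, so rank(P) = 3.
P has 3 columns; by rank–nullity, nullity = 3 − 3 = 0.

0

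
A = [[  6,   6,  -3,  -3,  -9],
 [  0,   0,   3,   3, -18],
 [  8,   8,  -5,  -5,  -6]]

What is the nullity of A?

3

Row reduce to echelon form.
R3 ← R3 − (4/3)·R1: [0, 0, -1, -1, 6]
R3 ← R3 + (1/3)·R2: [0, 0, 0, 0, 0]
2 nonzero rows, so rank(A) = 2.
A has 5 columns; by rank–nullity, nullity = 5 − 2 = 3.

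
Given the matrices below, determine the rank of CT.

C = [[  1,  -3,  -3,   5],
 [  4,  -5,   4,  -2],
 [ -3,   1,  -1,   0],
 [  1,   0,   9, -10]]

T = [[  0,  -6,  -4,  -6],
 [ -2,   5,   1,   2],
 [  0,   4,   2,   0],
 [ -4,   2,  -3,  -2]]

3

First compute CT:
[[-14, -23, -28, -22],
 [ 18, -37,  -7, -30],
 [ -2,  19,  11,  20],
 [ 40,  10,  44,  14]]
Now row reduce the product.
R2 ← R2 + (9/7)·R1: [0, -466/7, -43, -408/7]
R3 ← R3 − (1/7)·R1: [0, 156/7, 15, 162/7]
R4 ← R4 + (20/7)·R1: [0, -390/7, -36, -342/7]
R3 ← R3 + (78/233)·R2: [0, 0, 141/233, 846/233]
R4 ← R4 − (195/233)·R2: [0, 0, -3/233, -18/233]
R4 ← R4 + (1/47)·R3: [0, 0, 0, 0]
3 nonzero rows, so rank(CT) = 3.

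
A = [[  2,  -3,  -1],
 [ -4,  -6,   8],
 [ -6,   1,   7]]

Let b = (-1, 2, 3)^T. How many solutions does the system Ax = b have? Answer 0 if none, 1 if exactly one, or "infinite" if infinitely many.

Row reduce the augmented matrix [A | b].
R2 ← R2 + (2)·R1: [0, -12, 6, 0]
R3 ← R3 + (3)·R1: [0, -8, 4, 0]
R3 ← R3 − (2/3)·R2: [0, 0, 0, 0]
The echelon form has 2 nonzero rows, and every pivot lies in the first 3 columns, so rank(A) = rank([A|b]) = 2.
The system is consistent.
rank = 2 < 3 unknowns, so there are infinitely many solutions.

infinite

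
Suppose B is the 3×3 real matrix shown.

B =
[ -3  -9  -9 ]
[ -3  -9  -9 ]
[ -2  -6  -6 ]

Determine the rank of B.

Row reduce to echelon form.
R2 ← R2 − R1: [0, 0, 0]
R3 ← R3 − (2/3)·R1: [0, 0, 0]
Echelon form has 1 nonzero row, so rank(B) = 1.

1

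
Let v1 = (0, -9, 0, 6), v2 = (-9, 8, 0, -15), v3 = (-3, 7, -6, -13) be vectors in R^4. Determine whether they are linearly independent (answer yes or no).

yes

Form the matrix with these vectors as rows and row reduce.
Swap R1 ↔ R2
R3 ← R3 − (1/3)·R1: [0, 13/3, -6, -8]
R3 ← R3 + (13/27)·R2: [0, 0, -6, -46/9]
3 nonzero rows, so the 3 vectors span a space of dimension 3.
Since 3 = 3, the vectors are linearly independent.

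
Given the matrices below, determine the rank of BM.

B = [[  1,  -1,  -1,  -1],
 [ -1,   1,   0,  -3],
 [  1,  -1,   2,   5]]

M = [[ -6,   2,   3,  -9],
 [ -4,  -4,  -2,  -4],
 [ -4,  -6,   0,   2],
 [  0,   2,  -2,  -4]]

First compute BM:
[[  2,  10,   7,  -3],
 [  2, -12,   1,  17],
 [-10,   4,  -5, -21]]
Now row reduce the product.
R2 ← R2 − R1: [0, -22, -6, 20]
R3 ← R3 + (5)·R1: [0, 54, 30, -36]
R3 ← R3 + (27/11)·R2: [0, 0, 168/11, 144/11]
3 nonzero rows, so rank(BM) = 3.

3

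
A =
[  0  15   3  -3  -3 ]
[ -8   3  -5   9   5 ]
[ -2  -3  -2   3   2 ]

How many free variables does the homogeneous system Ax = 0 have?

3

Row reduce to echelon form.
Swap R1 ↔ R2
R3 ← R3 − (1/4)·R1: [0, -15/4, -3/4, 3/4, 3/4]
R3 ← R3 + (1/4)·R2: [0, 0, 0, 0, 0]
2 nonzero rows, so rank(A) = 2.
A has 5 columns; by rank–nullity, nullity = 5 − 2 = 3.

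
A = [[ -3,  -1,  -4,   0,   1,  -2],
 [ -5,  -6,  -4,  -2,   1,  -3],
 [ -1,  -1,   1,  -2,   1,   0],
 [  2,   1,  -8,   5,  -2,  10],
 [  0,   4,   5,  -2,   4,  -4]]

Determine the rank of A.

Row reduce to echelon form.
R2 ← R2 − (5/3)·R1: [0, -13/3, 8/3, -2, -2/3, 1/3]
R3 ← R3 − (1/3)·R1: [0, -2/3, 7/3, -2, 2/3, 2/3]
R4 ← R4 + (2/3)·R1: [0, 1/3, -32/3, 5, -4/3, 26/3]
R3 ← R3 − (2/13)·R2: [0, 0, 25/13, -22/13, 10/13, 8/13]
R4 ← R4 + (1/13)·R2: [0, 0, -136/13, 63/13, -18/13, 113/13]
R5 ← R5 + (12/13)·R2: [0, 0, 97/13, -50/13, 44/13, -48/13]
R4 ← R4 + (136/25)·R3: [0, 0, 0, -109/25, 14/5, 301/25]
R5 ← R5 − (97/25)·R3: [0, 0, 0, 68/25, 2/5, -152/25]
R5 ← R5 + (68/109)·R4: [0, 0, 0, 0, 234/109, 156/109]
Echelon form has 5 nonzero rows, so rank(A) = 5.

5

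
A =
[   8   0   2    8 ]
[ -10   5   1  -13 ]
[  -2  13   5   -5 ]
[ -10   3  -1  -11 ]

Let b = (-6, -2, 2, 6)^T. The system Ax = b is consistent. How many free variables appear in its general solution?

1

Row reduce the augmented matrix [A | b].
R2 ← R2 + (5/4)·R1: [0, 5, 7/2, -3, -19/2]
R3 ← R3 + (1/4)·R1: [0, 13, 11/2, -3, 1/2]
R4 ← R4 + (5/4)·R1: [0, 3, 3/2, -1, -3/2]
R3 ← R3 − (13/5)·R2: [0, 0, -18/5, 24/5, 126/5]
R4 ← R4 − (3/5)·R2: [0, 0, -3/5, 4/5, 21/5]
R4 ← R4 − (1/6)·R3: [0, 0, 0, 0, 0]
The echelon form has 3 nonzero rows, and every pivot lies in the first 4 columns, so rank(A) = rank([A|b]) = 3.
The system is consistent.
Free variables = (unknowns) − (rank) = 4 − 3 = 1.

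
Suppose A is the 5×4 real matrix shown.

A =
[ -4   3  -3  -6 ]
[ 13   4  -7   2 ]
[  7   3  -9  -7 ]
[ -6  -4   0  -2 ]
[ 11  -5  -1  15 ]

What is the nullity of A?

0

Row reduce to echelon form.
R2 ← R2 + (13/4)·R1: [0, 55/4, -67/4, -35/2]
R3 ← R3 + (7/4)·R1: [0, 33/4, -57/4, -35/2]
R4 ← R4 − (3/2)·R1: [0, -17/2, 9/2, 7]
R5 ← R5 + (11/4)·R1: [0, 13/4, -37/4, -3/2]
R3 ← R3 − (3/5)·R2: [0, 0, -21/5, -7]
R4 ← R4 + (34/55)·R2: [0, 0, -322/55, -42/11]
R5 ← R5 − (13/55)·R2: [0, 0, -291/55, 29/11]
R4 ← R4 − (46/33)·R3: [0, 0, 0, 196/33]
R5 ← R5 − (97/77)·R3: [0, 0, 0, 126/11]
R5 ← R5 − (27/14)·R4: [0, 0, 0, 0]
4 nonzero rows, so rank(A) = 4.
A has 4 columns; by rank–nullity, nullity = 4 − 4 = 0.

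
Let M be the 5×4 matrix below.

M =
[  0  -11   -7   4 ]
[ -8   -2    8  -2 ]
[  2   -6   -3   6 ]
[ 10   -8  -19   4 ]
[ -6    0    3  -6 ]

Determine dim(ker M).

Row reduce to echelon form.
Swap R1 ↔ R2
R3 ← R3 + (1/4)·R1: [0, -13/2, -1, 11/2]
R4 ← R4 + (5/4)·R1: [0, -21/2, -9, 3/2]
R5 ← R5 − (3/4)·R1: [0, 3/2, -3, -9/2]
R3 ← R3 − (13/22)·R2: [0, 0, 69/22, 69/22]
R4 ← R4 − (21/22)·R2: [0, 0, -51/22, -51/22]
R5 ← R5 + (3/22)·R2: [0, 0, -87/22, -87/22]
R4 ← R4 + (17/23)·R3: [0, 0, 0, 0]
R5 ← R5 + (29/23)·R3: [0, 0, 0, 0]
3 nonzero rows, so rank(M) = 3.
M has 4 columns; by rank–nullity, nullity = 4 − 3 = 1.

1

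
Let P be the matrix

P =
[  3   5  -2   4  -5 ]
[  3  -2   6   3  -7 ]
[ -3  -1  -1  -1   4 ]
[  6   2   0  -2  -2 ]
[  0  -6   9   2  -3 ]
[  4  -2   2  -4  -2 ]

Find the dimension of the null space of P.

Row reduce to echelon form.
R2 ← R2 − R1: [0, -7, 8, -1, -2]
R3 ← R3 + R1: [0, 4, -3, 3, -1]
R4 ← R4 − (2)·R1: [0, -8, 4, -10, 8]
R6 ← R6 − (4/3)·R1: [0, -26/3, 14/3, -28/3, 14/3]
R3 ← R3 + (4/7)·R2: [0, 0, 11/7, 17/7, -15/7]
R4 ← R4 − (8/7)·R2: [0, 0, -36/7, -62/7, 72/7]
R5 ← R5 − (6/7)·R2: [0, 0, 15/7, 20/7, -9/7]
R6 ← R6 − (26/21)·R2: [0, 0, -110/21, -170/21, 50/7]
R4 ← R4 + (36/11)·R3: [0, 0, 0, -10/11, 36/11]
R5 ← R5 − (15/11)·R3: [0, 0, 0, -5/11, 18/11]
R6 ← R6 + (10/3)·R3: [0, 0, 0, 0, 0]
R5 ← R5 − (1/2)·R4: [0, 0, 0, 0, 0]
4 nonzero rows, so rank(P) = 4.
P has 5 columns; by rank–nullity, nullity = 5 − 4 = 1.

1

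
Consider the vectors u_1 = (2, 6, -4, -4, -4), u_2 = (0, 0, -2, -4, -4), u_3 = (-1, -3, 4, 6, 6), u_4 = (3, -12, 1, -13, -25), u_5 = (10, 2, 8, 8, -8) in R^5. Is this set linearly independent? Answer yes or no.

no

Form the matrix with these vectors as rows and row reduce.
R3 ← R3 + (1/2)·R1: [0, 0, 2, 4, 4]
R4 ← R4 − (3/2)·R1: [0, -21, 7, -7, -19]
R5 ← R5 − (5)·R1: [0, -28, 28, 28, 12]
Swap R2 ↔ R4
R5 ← R5 − (4/3)·R2: [0, 0, 56/3, 112/3, 112/3]
R4 ← R4 + R3: [0, 0, 0, 0, 0]
R5 ← R5 − (28/3)·R3: [0, 0, 0, 0, 0]
3 nonzero rows, so the 5 vectors span a space of dimension 3.
Since 3 < 5, the vectors are linearly dependent.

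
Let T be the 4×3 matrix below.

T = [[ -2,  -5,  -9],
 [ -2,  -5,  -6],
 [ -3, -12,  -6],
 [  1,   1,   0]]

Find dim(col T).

Row reduce to echelon form.
R2 ← R2 − R1: [0, 0, 3]
R3 ← R3 − (3/2)·R1: [0, -9/2, 15/2]
R4 ← R4 + (1/2)·R1: [0, -3/2, -9/2]
Swap R2 ↔ R3
R4 ← R4 − (1/3)·R2: [0, 0, -7]
R4 ← R4 + (7/3)·R3: [0, 0, 0]
Echelon form has 3 nonzero rows, so rank(T) = 3.
The column space has dimension equal to the rank: 3.

3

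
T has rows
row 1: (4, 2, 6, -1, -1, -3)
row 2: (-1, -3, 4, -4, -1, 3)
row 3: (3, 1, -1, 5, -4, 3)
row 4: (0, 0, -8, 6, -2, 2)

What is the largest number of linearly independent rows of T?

4

Row reduce to echelon form.
R2 ← R2 + (1/4)·R1: [0, -5/2, 11/2, -17/4, -5/4, 9/4]
R3 ← R3 − (3/4)·R1: [0, -1/2, -11/2, 23/4, -13/4, 21/4]
R3 ← R3 − (1/5)·R2: [0, 0, -33/5, 33/5, -3, 24/5]
R4 ← R4 − (40/33)·R3: [0, 0, 0, -2, 18/11, -42/11]
Echelon form has 4 nonzero rows, so rank(T) = 4.
The rank gives the maximum number of linearly independent rows: 4.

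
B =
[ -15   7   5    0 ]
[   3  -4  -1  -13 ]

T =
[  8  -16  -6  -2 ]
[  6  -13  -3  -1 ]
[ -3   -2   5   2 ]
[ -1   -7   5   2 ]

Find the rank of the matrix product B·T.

First compute BT:
[[-93, 139,  94,  33],
 [ 16,  97, -76, -30]]
Now row reduce the product.
R2 ← R2 + (16/93)·R1: [0, 11245/93, -5564/93, -754/31]
2 nonzero rows, so rank(BT) = 2.

2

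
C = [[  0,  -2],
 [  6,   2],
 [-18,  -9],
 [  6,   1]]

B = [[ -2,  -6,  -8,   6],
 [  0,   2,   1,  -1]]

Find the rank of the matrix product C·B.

First compute CB:
[[  0,  -4,  -2,   2],
 [-12, -32, -46,  34],
 [ 36,  90, 135, -99],
 [-12, -34, -47,  35]]
Now row reduce the product.
Swap R1 ↔ R2
R3 ← R3 + (3)·R1: [0, -6, -3, 3]
R4 ← R4 − R1: [0, -2, -1, 1]
R3 ← R3 − (3/2)·R2: [0, 0, 0, 0]
R4 ← R4 − (1/2)·R2: [0, 0, 0, 0]
2 nonzero rows, so rank(CB) = 2.

2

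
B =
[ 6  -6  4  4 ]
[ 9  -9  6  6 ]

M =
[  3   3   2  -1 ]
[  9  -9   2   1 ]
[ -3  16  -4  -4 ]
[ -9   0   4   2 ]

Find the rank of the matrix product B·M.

First compute BM:
[[-84, 136,   0, -20],
 [-126, 204,   0, -30]]
Now row reduce the product.
R2 ← R2 − (3/2)·R1: [0, 0, 0, 0]
1 nonzero row, so rank(BM) = 1.

1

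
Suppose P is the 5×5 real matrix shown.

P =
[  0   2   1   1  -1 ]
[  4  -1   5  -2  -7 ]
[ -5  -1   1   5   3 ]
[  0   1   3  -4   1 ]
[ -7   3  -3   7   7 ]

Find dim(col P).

Row reduce to echelon form.
Swap R1 ↔ R2
R3 ← R3 + (5/4)·R1: [0, -9/4, 29/4, 5/2, -23/4]
R5 ← R5 + (7/4)·R1: [0, 5/4, 23/4, 7/2, -21/4]
R3 ← R3 + (9/8)·R2: [0, 0, 67/8, 29/8, -55/8]
R4 ← R4 − (1/2)·R2: [0, 0, 5/2, -9/2, 3/2]
R5 ← R5 − (5/8)·R2: [0, 0, 41/8, 23/8, -37/8]
R4 ← R4 − (20/67)·R3: [0, 0, 0, -374/67, 238/67]
R5 ← R5 − (41/67)·R3: [0, 0, 0, 44/67, -28/67]
R5 ← R5 + (2/17)·R4: [0, 0, 0, 0, 0]
Echelon form has 4 nonzero rows, so rank(P) = 4.
The column space has dimension equal to the rank: 4.

4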